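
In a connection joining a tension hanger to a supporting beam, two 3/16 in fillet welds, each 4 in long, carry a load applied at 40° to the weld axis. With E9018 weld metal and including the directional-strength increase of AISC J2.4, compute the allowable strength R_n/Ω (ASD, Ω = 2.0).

E90XX → F_EXX = 90 ksi.
t_e = 0.707 × 0.1875 = 0.1326 in; A_we = 0.1326 × 8 = 1.06 in².
Directional factor: 1.0 + 0.5 sin^1.5(40°) = 1.258.
F_nw = 0.6 × 90 × 1.258 = 67.91 ksi.
R_n/Ω = (67.91 × 1.06) / 2.0 = 36.01 kips.

R_n/Ω ≈ 36 kips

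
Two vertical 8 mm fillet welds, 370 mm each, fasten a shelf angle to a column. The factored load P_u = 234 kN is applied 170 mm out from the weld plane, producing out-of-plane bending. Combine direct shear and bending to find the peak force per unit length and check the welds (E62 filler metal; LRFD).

f_max ≈ 927 N/mm; adequate

E62XX → F_EXX = 620 MPa.
L_w = 2 × 370 = 740 mm; section modulus (unit throat) S = 2 × L²/6 = 45630 mm².
Direct shear f_v = P/L_w = 234×10³/740 = 316.2 N/mm.
Moment M = P × e = 234×10³ × 170 = 39780000 N·mm; bending f_b = M/S = 871.7 N/mm.
f_max = √(f_v² + f_b²) = √(316.2² + 871.7²) = 927.3 N/mm.
φr_n = 0.75 × 0.6 × 620 × (0.707 × 8) = 1578 N/mm → adequate.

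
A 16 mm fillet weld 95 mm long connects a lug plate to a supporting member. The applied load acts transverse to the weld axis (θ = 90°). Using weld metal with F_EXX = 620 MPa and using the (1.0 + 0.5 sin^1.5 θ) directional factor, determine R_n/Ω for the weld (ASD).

R_n/Ω ≈ 300 kN

t_e = 0.707 × 16 = 11.31 mm; A_we = 11.31 × 95 = 1075 mm².
Directional factor: 1.0 + 0.5 sin^1.5(90°) = 1.5.
F_nw = 0.6 × 620 × 1.5 = 558 MPa.
R_n/Ω = (558 × 1075) / 2.0 × 10⁻³ = 299.8 kN.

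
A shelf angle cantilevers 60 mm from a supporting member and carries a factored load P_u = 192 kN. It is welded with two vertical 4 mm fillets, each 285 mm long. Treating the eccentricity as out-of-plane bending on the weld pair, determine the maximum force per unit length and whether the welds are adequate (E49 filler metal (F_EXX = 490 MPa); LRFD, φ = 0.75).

L_w = 2 × 285 = 570 mm; section modulus (unit throat) S = 2 × L²/6 = 27080 mm².
Direct shear f_v = P/L_w = 192×10³/570 = 336.8 N/mm.
Moment M = P × e = 192×10³ × 60 = 11520000 N·mm; bending f_b = M/S = 425.5 N/mm.
f_max = √(f_v² + f_b²) = √(336.8² + 425.5²) = 542.7 N/mm.
φr_n = 0.75 × 0.6 × 490 × (0.707 × 4) = 623.6 N/mm → adequate.

f_max ≈ 543 N/mm; adequate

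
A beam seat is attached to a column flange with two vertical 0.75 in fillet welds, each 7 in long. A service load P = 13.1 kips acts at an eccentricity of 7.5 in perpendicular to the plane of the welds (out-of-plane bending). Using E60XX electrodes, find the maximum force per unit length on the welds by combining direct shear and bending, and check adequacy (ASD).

E60XX → F_EXX = 60 ksi.
L_w = 2 × 7 = 14 in; section modulus (unit throat) S = 2 × L²/6 = 16.33 in².
Direct shear f_v = P/L_w = 13.1/14 = 0.9357 kip/in.
Moment M = P × e = 13.1 × 7.5 = 98.25 kip·in; bending f_b = M/S = 6.015 kip/in.
f_max = √(f_v² + f_b²) = √(0.9357² + 6.015²) = 6.088 kip/in.
r_n/Ω = (1/2.0) × 0.6 × 60 × (0.707 × 0.75) = 9.544 kip/in → adequate.

f_max ≈ 6.09 kip/in; adequate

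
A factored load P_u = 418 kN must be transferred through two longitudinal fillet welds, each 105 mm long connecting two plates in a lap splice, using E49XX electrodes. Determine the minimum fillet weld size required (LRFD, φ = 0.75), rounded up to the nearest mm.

w = 13 mm

E49XX → F_EXX = 490 MPa.
Total weld length L = 210 mm.
Required throat t_e = P_u / (φ × 0.6 F_EXX × L) = 418 / (0.75 × 0.6 × 490 × 210 × 10⁻³) = 9.027 mm.
Required leg w = t_e / 0.707 = 12.77 mm → use 13 mm.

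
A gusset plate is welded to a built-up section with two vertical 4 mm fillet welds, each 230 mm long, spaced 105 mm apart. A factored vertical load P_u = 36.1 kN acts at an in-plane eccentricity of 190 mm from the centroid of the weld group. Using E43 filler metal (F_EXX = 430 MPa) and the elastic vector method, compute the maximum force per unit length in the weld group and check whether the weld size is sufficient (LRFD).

f_max ≈ 304 N/mm; adequate

Total weld length L_w = 460 mm. Treat welds as unit-width lines.
Polar moment about centroid: J = 2[d³/12 + d(b/2)²] = 2[230³/12 + 230×52.5²] = 3296000 mm³.
Direct shear f_v = P/L_w = 36.1×10³ / 460 = 78.48 N/mm (vertical).
Torsion M = P·e = 36.1×10³ × 190 = 6859000 N·mm.
Critical point at (x, y) = (52.5, 115) from centroid. f_tx = M·y/J = 239.3 N/mm; f_ty = M·x/J = 109.3 N/mm.
Resultant f_max = √[f_tx² + (f_v + f_ty)²] = √[239.3² + (78.48 + 109.3)²] = 304.2 N/mm.
Capacity per unit length: φr_n = 0.75 × 0.6 × 430 × (0.707 × 4) = 547.2 N/mm.
304.2 ≤ 547.2 → adequate.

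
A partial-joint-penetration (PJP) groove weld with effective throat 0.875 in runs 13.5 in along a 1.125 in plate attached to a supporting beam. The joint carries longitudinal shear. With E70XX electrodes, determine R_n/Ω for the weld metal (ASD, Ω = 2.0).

E70XX → F_EXX = 70 ksi.
Effective throat (given) t_e = 0.875 in.
A_we = 0.875 × 13.5 = 11.81 in².
F_nw = 0.6 F_EXX = 42 ksi.
R_n/Ω = (42 × 11.81) / 2.0 = 248.1 kips.

R_n/Ω ≈ 248 kips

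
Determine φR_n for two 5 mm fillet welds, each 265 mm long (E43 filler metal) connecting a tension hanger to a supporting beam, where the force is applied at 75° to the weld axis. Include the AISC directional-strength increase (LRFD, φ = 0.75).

E43XX → F_EXX = 430 MPa.
t_e = 0.707 × 5 = 3.535 mm; A_we = 3.535 × 530 = 1874 mm².
Directional factor: 1.0 + 0.5 sin^1.5(75°) = 1.475.
F_nw = 0.6 × 430 × 1.475 = 380.5 MPa.
φR_n = 0.75 × 380.5 × 1874 × 10⁻³ = 534.6 kN.

φR_n ≈ 535 kN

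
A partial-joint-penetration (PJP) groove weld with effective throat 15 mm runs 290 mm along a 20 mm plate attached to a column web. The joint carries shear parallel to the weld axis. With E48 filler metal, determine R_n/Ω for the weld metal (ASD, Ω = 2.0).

R_n/Ω ≈ 626 kN

E48XX → F_EXX = 480 MPa.
Effective throat (given) t_e = 15 mm.
A_we = 15 × 290 = 4350 mm².
F_nw = 0.6 F_EXX = 288 MPa.
R_n/Ω = (288 × 4350) / 2.0 × 10⁻³ = 626.4 kN.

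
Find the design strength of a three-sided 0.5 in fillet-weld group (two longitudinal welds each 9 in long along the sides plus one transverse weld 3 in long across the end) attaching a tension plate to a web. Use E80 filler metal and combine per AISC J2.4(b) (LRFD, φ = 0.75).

E80XX → F_EXX = 80 ksi.
t_e = 0.707 × 0.5 = 0.3535 in.
R_nwl = 0.6 × 80 × 0.3535 × 18 = 305.4 kip (longitudinal, 2 welds).
R_nwt = 0.6 × 80 × 0.3535 × 3 = 50.9 kip (transverse, base value).
(i) R_nwl + R_nwt = 356.3 kip; (ii) 0.85 R_nwl + 1.5 R_nwt = 336 kip.
R_n = max = 356.3 kip [governs: (i)]; φR_n = 267.2 kip.

φR_n ≈ 267 kip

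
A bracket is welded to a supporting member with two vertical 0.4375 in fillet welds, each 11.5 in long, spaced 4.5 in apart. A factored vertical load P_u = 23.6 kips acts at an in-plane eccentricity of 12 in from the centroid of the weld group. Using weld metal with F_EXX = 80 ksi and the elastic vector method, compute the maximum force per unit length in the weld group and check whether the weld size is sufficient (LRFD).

f_max ≈ 5.19 kip/in; adequate

Total weld length L_w = 23 in. Treat welds as unit-width lines.
Polar moment about centroid: J = 2[d³/12 + d(b/2)²] = 2[11.5³/12 + 11.5×2.25²] = 369.9 in³.
Direct shear f_v = P/L_w = 23.6 / 23 = 1.026 kip/in (vertical).
Torsion M = P·e = 23.6 × 12 = 283.2 kip·in.
Critical point at (x, y) = (2.25, 5.75) from centroid. f_tx = M·y/J = 4.402 kip/in; f_ty = M·x/J = 1.723 kip/in.
Resultant f_max = √[f_tx² + (f_v + f_ty)²] = √[4.402² + (1.026 + 1.723)²] = 5.19 kip/in.
Capacity per unit length: φr_n = 0.75 × 0.6 × 80 × (0.707 × 0.4375) = 11.14 kip/in.
5.19 ≤ 11.14 → adequate.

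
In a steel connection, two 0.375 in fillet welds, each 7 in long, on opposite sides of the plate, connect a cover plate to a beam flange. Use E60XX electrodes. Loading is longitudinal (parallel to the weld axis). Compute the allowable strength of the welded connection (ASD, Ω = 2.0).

E60XX → F_EXX = 60 ksi.
Effective throat t_e = 0.707 × 0.375 = 0.2651 in.
Total length L = 14 in; A_we = 0.2651 × 14 = 3.712 in².
F_nw = 0.6 F_EXX = 0.6 × 60 = 36 ksi.
R_n = 36 × 3.712 = 133.6 kip; R_n/Ω = 133.6/2.0 = 66.81 kip.

R_n/Ω ≈ 66.8 kip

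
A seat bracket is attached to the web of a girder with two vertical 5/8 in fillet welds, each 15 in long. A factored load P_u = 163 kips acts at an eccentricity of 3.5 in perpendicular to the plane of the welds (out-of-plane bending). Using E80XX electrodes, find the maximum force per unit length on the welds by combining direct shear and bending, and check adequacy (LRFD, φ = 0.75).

E80XX → F_EXX = 80 ksi.
L_w = 2 × 15 = 30 in; section modulus (unit throat) S = 2 × L²/6 = 75 in².
Direct shear f_v = P/L_w = 163/30 = 5.433 kip/in.
Moment M = P × e = 163 × 3.5 = 570.5 kip·in; bending f_b = M/S = 7.607 kip/in.
f_max = √(f_v² + f_b²) = √(5.433² + 7.607²) = 9.348 kip/in.
φr_n = 0.75 × 0.6 × 80 × (0.707 × 0.625) = 15.91 kip/in → adequate.

f_max ≈ 9.35 kip/in; adequate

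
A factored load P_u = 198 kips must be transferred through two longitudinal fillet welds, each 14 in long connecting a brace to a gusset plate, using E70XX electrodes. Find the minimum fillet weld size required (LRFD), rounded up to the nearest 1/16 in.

E70XX → F_EXX = 70 ksi.
Total weld length L = 28 in.
Required throat t_e = P_u / (φ × 0.6 F_EXX × L) = 198 / (0.75 × 0.6 × 70 × 28) = 0.2245 in.
Required leg w = t_e / 0.707 = 0.3175 in → use 3/8 in.

w = 3/8 in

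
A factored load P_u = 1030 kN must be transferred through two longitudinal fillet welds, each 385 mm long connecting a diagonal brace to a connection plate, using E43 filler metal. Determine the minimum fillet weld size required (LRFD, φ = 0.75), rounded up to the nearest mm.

w = 10 mm

E43XX → F_EXX = 430 MPa.
Total weld length L = 770 mm.
Required throat t_e = P_u / (φ × 0.6 F_EXX × L) = 1030 / (0.75 × 0.6 × 430 × 770 × 10⁻³) = 6.913 mm.
Required leg w = t_e / 0.707 = 9.778 mm → use 10 mm.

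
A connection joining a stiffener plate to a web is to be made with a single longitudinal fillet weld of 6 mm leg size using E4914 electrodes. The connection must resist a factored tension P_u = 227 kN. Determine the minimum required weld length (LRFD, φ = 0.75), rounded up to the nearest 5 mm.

L = 245 mm

E49XX → F_EXX = 490 MPa.
Throat t_e = 0.707 × 6 = 4.242 mm.
φr_n = 0.75 × 0.6 × 490 × 4.242 × 10⁻³ = 0.9354 kN/mm.
L_req = P_u / φr_n = 227 / 0.9354 = 242.7 mm total.
Round up → use L = 245 mm.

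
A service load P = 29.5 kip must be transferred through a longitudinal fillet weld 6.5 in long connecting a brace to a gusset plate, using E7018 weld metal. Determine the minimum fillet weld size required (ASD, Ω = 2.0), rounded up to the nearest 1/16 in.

E70XX → F_EXX = 70 ksi.
Total weld length L = 6.5 in.
Required throat t_e = P × Ω / (0.6 F_EXX × L) = 29.5 × 2.0 / (0.6 × 70 × 6.5) = 0.2161 in.
Required leg w = t_e / 0.707 = 0.3057 in → use 5/16 in.

w = 5/16 in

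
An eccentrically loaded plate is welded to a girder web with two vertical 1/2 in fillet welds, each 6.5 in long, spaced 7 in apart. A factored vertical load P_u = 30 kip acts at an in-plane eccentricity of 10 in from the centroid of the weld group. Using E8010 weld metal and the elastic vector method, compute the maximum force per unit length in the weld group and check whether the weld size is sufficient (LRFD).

E80XX → F_EXX = 80 ksi.
Total weld length L_w = 13 in. Treat welds as unit-width lines.
Polar moment about centroid: J = 2[d³/12 + d(b/2)²] = 2[6.5³/12 + 6.5×3.5²] = 205 in³.
Direct shear f_v = P/L_w = 30 / 13 = 2.308 kip/in (vertical).
Torsion M = P·e = 30 × 10 = 300 kip·in.
Critical point at (x, y) = (3.5, 3.25) from centroid. f_tx = M·y/J = 4.756 kip/in; f_ty = M·x/J = 5.121 kip/in.
Resultant f_max = √[f_tx² + (f_v + f_ty)²] = √[4.756² + (2.308 + 5.121)²] = 8.821 kip/in.
Capacity per unit length: φr_n = 0.75 × 0.6 × 80 × (0.707 × 0.5) = 12.73 kip/in.
8.821 ≤ 12.73 → adequate.

f_max ≈ 8.82 kip/in; adequate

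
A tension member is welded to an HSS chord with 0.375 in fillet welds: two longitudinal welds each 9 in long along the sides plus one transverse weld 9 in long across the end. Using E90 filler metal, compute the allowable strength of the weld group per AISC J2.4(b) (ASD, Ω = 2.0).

E90XX → F_EXX = 90 ksi.
t_e = 0.707 × 0.375 = 0.2651 in.
R_nwl = 0.6 × 90 × 0.2651 × 18 = 257.7 kip (longitudinal, 2 welds).
R_nwt = 0.6 × 90 × 0.2651 × 9 = 128.9 kip (transverse, base value).
(i) R_nwl + R_nwt = 386.6 kip; (ii) 0.85 R_nwl + 1.5 R_nwt = 412.3 kip.
R_n = max = 412.3 kip [governs: (ii)]; R_n/Ω = 206.2 kip.

R_n/Ω ≈ 206 kip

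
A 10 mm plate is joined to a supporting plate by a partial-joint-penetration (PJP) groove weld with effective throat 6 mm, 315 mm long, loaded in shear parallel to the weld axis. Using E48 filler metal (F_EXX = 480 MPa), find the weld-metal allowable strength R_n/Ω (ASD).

R_n/Ω ≈ 272 kN

Effective throat (given) t_e = 6 mm.
A_we = 6 × 315 = 1890 mm².
F_nw = 0.6 F_EXX = 288 MPa.
R_n/Ω = (288 × 1890) / 2.0 × 10⁻³ = 272.2 kN.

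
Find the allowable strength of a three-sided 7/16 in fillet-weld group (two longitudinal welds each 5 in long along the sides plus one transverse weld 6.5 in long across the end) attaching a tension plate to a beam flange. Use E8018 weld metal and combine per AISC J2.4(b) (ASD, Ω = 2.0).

E80XX → F_EXX = 80 ksi.
t_e = 0.707 × 0.4375 = 0.3093 in.
R_nwl = 0.6 × 80 × 0.3093 × 10 = 148.5 kips (longitudinal, 2 welds).
R_nwt = 0.6 × 80 × 0.3093 × 6.5 = 96.51 kips (transverse, base value).
(i) R_nwl + R_nwt = 245 kips; (ii) 0.85 R_nwl + 1.5 R_nwt = 271 kips.
R_n = max = 271 kips [governs: (ii)]; R_n/Ω = 135.5 kips.

R_n/Ω ≈ 135 kips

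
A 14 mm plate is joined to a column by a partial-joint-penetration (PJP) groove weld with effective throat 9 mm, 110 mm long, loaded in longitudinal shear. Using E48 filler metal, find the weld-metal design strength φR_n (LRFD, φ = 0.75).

φR_n ≈ 214 kN

E48XX → F_EXX = 480 MPa.
Effective throat (given) t_e = 9 mm.
A_we = 9 × 110 = 990 mm².
F_nw = 0.6 F_EXX = 288 MPa.
φR_n = 0.75 × 288 × 990 × 10⁻³ = 213.8 kN.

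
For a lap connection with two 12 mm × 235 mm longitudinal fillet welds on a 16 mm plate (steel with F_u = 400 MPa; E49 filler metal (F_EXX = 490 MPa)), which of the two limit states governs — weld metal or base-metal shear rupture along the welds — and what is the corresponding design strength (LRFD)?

t_e = 0.707 × 12 = 8.484 mm; L = 470 mm.
Weld metal: φR_n = 0.75 × 0.6 × 490 × 8.484 × 470 × 10⁻³ = 879.2 kN.
Base metal (shear rupture): φR_n = 0.75 × 0.6 × 400 × 16 × 470 × 10⁻³ = 1354 kN.
Governing: weld metal.

φR_n ≈ 879 kN (weld metal governs)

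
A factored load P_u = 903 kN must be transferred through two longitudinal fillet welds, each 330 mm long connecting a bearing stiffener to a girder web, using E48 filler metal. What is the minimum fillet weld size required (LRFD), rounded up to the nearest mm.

w = 9 mm

E48XX → F_EXX = 480 MPa.
Total weld length L = 660 mm.
Required throat t_e = P_u / (φ × 0.6 F_EXX × L) = 903 / (0.75 × 0.6 × 480 × 660 × 10⁻³) = 6.334 mm.
Required leg w = t_e / 0.707 = 8.959 mm → use 9 mm.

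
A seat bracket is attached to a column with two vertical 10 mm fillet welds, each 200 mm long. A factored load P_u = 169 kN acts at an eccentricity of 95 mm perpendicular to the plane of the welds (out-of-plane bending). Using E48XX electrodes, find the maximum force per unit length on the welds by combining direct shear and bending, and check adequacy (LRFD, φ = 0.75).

f_max ≈ 1280 N/mm; adequate

E48XX → F_EXX = 480 MPa.
L_w = 2 × 200 = 400 mm; section modulus (unit throat) S = 2 × L²/6 = 13330 mm².
Direct shear f_v = P/L_w = 169×10³/400 = 422.5 N/mm.
Moment M = P × e = 169×10³ × 95 = 16055000 N·mm; bending f_b = M/S = 1204 N/mm.
f_max = √(f_v² + f_b²) = √(422.5² + 1204²) = 1276 N/mm.
φr_n = 0.75 × 0.6 × 480 × (0.707 × 10) = 1527 N/mm → adequate.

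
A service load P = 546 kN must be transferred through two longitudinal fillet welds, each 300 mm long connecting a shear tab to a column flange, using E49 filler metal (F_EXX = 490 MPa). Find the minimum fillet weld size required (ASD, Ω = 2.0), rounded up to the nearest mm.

w = 9 mm

Total weld length L = 600 mm.
Required throat t_e = P × Ω / (0.6 F_EXX × L) = 546 × 2.0 / (0.6 × 490 × 600 × 10⁻³) = 6.19 mm.
Required leg w = t_e / 0.707 = 8.756 mm → use 9 mm.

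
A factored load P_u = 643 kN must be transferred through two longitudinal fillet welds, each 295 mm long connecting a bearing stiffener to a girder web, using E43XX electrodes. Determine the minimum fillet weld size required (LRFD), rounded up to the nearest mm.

w = 8 mm

E43XX → F_EXX = 430 MPa.
Total weld length L = 590 mm.
Required throat t_e = P_u / (φ × 0.6 F_EXX × L) = 643 / (0.75 × 0.6 × 430 × 590 × 10⁻³) = 5.632 mm.
Required leg w = t_e / 0.707 = 7.966 mm → use 8 mm.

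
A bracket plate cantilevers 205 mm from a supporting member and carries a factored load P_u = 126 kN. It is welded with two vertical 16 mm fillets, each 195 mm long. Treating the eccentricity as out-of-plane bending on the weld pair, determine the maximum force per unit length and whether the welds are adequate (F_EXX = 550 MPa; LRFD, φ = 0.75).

L_w = 2 × 195 = 390 mm; section modulus (unit throat) S = 2 × L²/6 = 12680 mm².
Direct shear f_v = P/L_w = 126×10³/390 = 323.1 N/mm.
Moment M = P × e = 126×10³ × 205 = 25830000 N·mm; bending f_b = M/S = 2038 N/mm.
f_max = √(f_v² + f_b²) = √(323.1² + 2038²) = 2063 N/mm.
φr_n = 0.75 × 0.6 × 550 × (0.707 × 16) = 2800 N/mm → adequate.

f_max ≈ 2060 N/mm; adequate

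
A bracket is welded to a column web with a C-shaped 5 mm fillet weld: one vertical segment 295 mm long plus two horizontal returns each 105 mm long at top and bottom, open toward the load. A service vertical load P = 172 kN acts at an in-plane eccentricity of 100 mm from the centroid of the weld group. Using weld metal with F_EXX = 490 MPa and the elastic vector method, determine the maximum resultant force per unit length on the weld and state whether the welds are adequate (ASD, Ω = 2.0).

f_max ≈ 642 N/mm; NOT adequate

Total weld length L_w = 505 mm. Treat welds as unit-width lines.
Centroid: x̄ = 2×105×52.5 / 505 = 21.83 mm from the vertical weld.
Polar moment about centroid: J = I_x + I_y = [295³/12 + 2×105×147.5²] + [295×21.83² + 2(105³/12 + 105×30.67²)] = 7239000 mm³.
Direct shear f_v = P/L_w = 172×10³ / 505 = 340.6 N/mm (vertical).
Torsion M = P·e = 172×10³ × 100 = 17200000 N·mm.
Critical point at (x, y) = (83.17, 147.5) from centroid. f_tx = M·y/J = 350.5 N/mm; f_ty = M·x/J = 197.6 N/mm.
Resultant f_max = √[f_tx² + (f_v + f_ty)²] = √[350.5² + (340.6 + 197.6)²] = 642.2 N/mm.
Capacity per unit length: r_n/Ω = (1/2.0) × 0.6 × 490 × (0.707 × 5) = 519.6 N/mm.
642.2 > 519.6 → NOT adequate.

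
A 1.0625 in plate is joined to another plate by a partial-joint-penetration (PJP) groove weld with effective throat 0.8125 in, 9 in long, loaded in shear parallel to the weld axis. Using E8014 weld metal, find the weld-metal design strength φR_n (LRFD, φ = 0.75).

φR_n ≈ 263 kips

E80XX → F_EXX = 80 ksi.
Effective throat (given) t_e = 0.8125 in.
A_we = 0.8125 × 9 = 7.312 in².
F_nw = 0.6 F_EXX = 48 ksi.
φR_n = 0.75 × 48 × 7.312 = 263.2 kips.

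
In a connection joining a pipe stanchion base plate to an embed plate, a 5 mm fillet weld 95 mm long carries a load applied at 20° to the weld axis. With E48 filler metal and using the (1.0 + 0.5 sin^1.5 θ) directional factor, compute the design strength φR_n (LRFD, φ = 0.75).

φR_n ≈ 79.8 kN

E48XX → F_EXX = 480 MPa.
t_e = 0.707 × 5 = 3.535 mm; A_we = 3.535 × 95 = 335.8 mm².
Directional factor: 1.0 + 0.5 sin^1.5(20°) = 1.1.
F_nw = 0.6 × 480 × 1.1 = 316.8 MPa.
φR_n = 0.75 × 316.8 × 335.8 × 10⁻³ = 79.79 kN.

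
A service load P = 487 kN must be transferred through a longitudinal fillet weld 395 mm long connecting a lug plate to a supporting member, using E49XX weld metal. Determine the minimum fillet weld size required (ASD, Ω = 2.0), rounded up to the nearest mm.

E49XX → F_EXX = 490 MPa.
Total weld length L = 395 mm.
Required throat t_e = P × Ω / (0.6 F_EXX × L) = 487 × 2.0 / (0.6 × 490 × 395 × 10⁻³) = 8.387 mm.
Required leg w = t_e / 0.707 = 11.86 mm → use 12 mm.

w = 12 mm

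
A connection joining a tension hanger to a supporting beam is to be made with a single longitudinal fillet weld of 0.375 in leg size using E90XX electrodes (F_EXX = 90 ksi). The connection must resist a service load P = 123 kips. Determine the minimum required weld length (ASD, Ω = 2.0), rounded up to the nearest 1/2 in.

L = 17.5 in

Throat t_e = 0.707 × 0.375 = 0.2651 in.
r_n/Ω = (0.6 × 90 × 0.2651) / 2.0 = 7.158 kip/in.
L_req = P / (r_n/Ω) = 123 / 7.158 = 17.18 in total.
Round up → use L = 17.5 in.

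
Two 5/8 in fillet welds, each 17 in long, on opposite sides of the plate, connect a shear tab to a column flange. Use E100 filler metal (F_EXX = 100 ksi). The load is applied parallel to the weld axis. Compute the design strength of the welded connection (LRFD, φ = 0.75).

φR_n ≈ 676 kip

Effective throat t_e = 0.707 × 0.625 = 0.4419 in.
Total length L = 34 in; A_we = 0.4419 × 34 = 15.02 in².
F_nw = 0.6 F_EXX = 0.6 × 100 = 60 ksi.
φR_n = 0.75 × 60 × 15.02 = 676.1 kip.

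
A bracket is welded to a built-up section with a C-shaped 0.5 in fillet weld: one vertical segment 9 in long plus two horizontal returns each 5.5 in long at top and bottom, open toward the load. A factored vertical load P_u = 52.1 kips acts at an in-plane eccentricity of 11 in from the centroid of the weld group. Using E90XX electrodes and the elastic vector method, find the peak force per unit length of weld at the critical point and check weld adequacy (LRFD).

f_max ≈ 11.8 kip/in; adequate

E90XX → F_EXX = 90 ksi.
Total weld length L_w = 20 in. Treat welds as unit-width lines.
Centroid: x̄ = 2×5.5×2.75 / 20 = 1.512 in from the vertical weld.
Polar moment about centroid: J = I_x + I_y = [9³/12 + 2×5.5×4.5²] + [9×1.512² + 2(5.5³/12 + 5.5×1.238²)] = 348.7 in³.
Direct shear f_v = P/L_w = 52.1 / 20 = 2.605 kip/in (vertical).
Torsion M = P·e = 52.1 × 11 = 573.1 kip·in.
Critical point at (x, y) = (3.987, 4.5) from centroid. f_tx = M·y/J = 7.397 kip/in; f_ty = M·x/J = 6.554 kip/in.
Resultant f_max = √[f_tx² + (f_v + f_ty)²] = √[7.397² + (2.605 + 6.554)²] = 11.77 kip/in.
Capacity per unit length: φr_n = 0.75 × 0.6 × 90 × (0.707 × 0.5) = 14.32 kip/in.
11.77 ≤ 14.32 → adequate.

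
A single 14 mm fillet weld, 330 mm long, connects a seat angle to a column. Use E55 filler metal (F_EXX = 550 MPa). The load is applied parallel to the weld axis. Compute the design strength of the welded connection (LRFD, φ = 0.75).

φR_n ≈ 808 kN

Effective throat t_e = 0.707 × 14 = 9.898 mm.
Total length L = 330 mm; A_we = 9.898 × 330 = 3266 mm².
F_nw = 0.6 F_EXX = 0.6 × 550 = 330 MPa.
φR_n = 0.75 × 330 × 3266 × 10⁻³ = 808.4 kN.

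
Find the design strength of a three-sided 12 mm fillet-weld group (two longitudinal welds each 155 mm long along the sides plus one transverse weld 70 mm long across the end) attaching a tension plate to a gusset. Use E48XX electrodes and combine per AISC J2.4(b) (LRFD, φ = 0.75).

E48XX → F_EXX = 480 MPa.
t_e = 0.707 × 12 = 8.484 mm.
R_nwl = 0.6 × 480 × 8.484 × 310 × 10⁻³ = 757.5 kN (longitudinal, 2 welds).
R_nwt = 0.6 × 480 × 8.484 × 70 × 10⁻³ = 171 kN (transverse, base value).
(i) R_nwl + R_nwt = 928.5 kN; (ii) 0.85 R_nwl + 1.5 R_nwt = 900.4 kN.
R_n = max = 928.5 kN [governs: (i)]; φR_n = 696.4 kN.

φR_n ≈ 696 kN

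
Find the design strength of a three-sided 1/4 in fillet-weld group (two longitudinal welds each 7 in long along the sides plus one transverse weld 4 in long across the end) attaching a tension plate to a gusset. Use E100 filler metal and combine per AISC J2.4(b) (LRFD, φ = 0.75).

φR_n ≈ 143 kip

E100XX → F_EXX = 100 ksi.
t_e = 0.707 × 0.25 = 0.1767 in.
R_nwl = 0.6 × 100 × 0.1767 × 14 = 148.5 kip (longitudinal, 2 welds).
R_nwt = 0.6 × 100 × 0.1767 × 4 = 42.42 kip (transverse, base value).
(i) R_nwl + R_nwt = 190.9 kip; (ii) 0.85 R_nwl + 1.5 R_nwt = 189.8 kip.
R_n = max = 190.9 kip [governs: (i)]; φR_n = 143.2 kip.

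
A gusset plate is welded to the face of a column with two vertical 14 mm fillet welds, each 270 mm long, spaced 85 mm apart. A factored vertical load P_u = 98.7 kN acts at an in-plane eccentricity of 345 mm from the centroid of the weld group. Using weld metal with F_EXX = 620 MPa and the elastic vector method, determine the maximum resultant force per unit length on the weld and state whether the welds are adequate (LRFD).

Total weld length L_w = 540 mm. Treat welds as unit-width lines.
Polar moment about centroid: J = 2[d³/12 + d(b/2)²] = 2[270³/12 + 270×42.5²] = 4256000 mm³.
Direct shear f_v = P/L_w = 98.7×10³ / 540 = 182.8 N/mm (vertical).
Torsion M = P·e = 98.7×10³ × 345 = 34052000 N·mm.
Critical point at (x, y) = (42.5, 135) from centroid. f_tx = M·y/J = 1080 N/mm; f_ty = M·x/J = 340 N/mm.
Resultant f_max = √[f_tx² + (f_v + f_ty)²] = √[1080² + (182.8 + 340)²] = 1200 N/mm.
Capacity per unit length: φr_n = 0.75 × 0.6 × 620 × (0.707 × 14) = 2762 N/mm.
1200 ≤ 2762 → adequate.

f_max ≈ 1200 N/mm; adequate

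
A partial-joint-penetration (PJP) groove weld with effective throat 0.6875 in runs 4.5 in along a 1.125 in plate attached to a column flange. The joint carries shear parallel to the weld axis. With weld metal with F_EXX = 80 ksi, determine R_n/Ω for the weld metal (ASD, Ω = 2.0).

R_n/Ω ≈ 74.2 kips

Effective throat (given) t_e = 0.6875 in.
A_we = 0.6875 × 4.5 = 3.094 in².
F_nw = 0.6 F_EXX = 48 ksi.
R_n/Ω = (48 × 3.094) / 2.0 = 74.25 kips.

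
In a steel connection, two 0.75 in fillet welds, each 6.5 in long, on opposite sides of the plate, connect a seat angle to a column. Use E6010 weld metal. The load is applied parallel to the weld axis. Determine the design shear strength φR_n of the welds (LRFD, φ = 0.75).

φR_n ≈ 186 kip

E60XX → F_EXX = 60 ksi.
Effective throat t_e = 0.707 × 0.75 = 0.5302 in.
Total length L = 13 in; A_we = 0.5302 × 13 = 6.893 in².
F_nw = 0.6 F_EXX = 0.6 × 60 = 36 ksi.
φR_n = 0.75 × 36 × 6.893 = 186.1 kip.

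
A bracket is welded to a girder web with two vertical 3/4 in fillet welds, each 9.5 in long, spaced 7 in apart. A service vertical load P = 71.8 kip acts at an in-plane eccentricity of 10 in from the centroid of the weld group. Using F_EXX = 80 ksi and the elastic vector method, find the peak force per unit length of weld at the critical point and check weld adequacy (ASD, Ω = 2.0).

f_max ≈ 13.9 kip/in; NOT adequate

Total weld length L_w = 19 in. Treat welds as unit-width lines.
Polar moment about centroid: J = 2[d³/12 + d(b/2)²] = 2[9.5³/12 + 9.5×3.5²] = 375.6 in³.
Direct shear f_v = P/L_w = 71.8 / 19 = 3.779 kip/in (vertical).
Torsion M = P·e = 71.8 × 10 = 718 kip·in.
Critical point at (x, y) = (3.5, 4.75) from centroid. f_tx = M·y/J = 9.079 kip/in; f_ty = M·x/J = 6.69 kip/in.
Resultant f_max = √[f_tx² + (f_v + f_ty)²] = √[9.079² + (3.779 + 6.69)²] = 13.86 kip/in.
Capacity per unit length: r_n/Ω = (1/2.0) × 0.6 × 80 × (0.707 × 0.75) = 12.73 kip/in.
13.86 > 12.73 → NOT adequate.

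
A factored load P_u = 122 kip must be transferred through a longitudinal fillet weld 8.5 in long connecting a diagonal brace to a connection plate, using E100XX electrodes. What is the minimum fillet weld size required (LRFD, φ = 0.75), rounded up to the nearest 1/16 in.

E100XX → F_EXX = 100 ksi.
Total weld length L = 8.5 in.
Required throat t_e = P_u / (φ × 0.6 F_EXX × L) = 122 / (0.75 × 0.6 × 100 × 8.5) = 0.319 in.
Required leg w = t_e / 0.707 = 0.4511 in → use 1/2 in.

w = 1/2 in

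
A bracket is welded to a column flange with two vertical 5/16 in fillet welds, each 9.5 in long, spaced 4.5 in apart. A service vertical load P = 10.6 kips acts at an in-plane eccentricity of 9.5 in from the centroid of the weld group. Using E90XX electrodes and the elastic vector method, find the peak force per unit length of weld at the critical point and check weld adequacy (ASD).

E90XX → F_EXX = 90 ksi.
Total weld length L_w = 19 in. Treat welds as unit-width lines.
Polar moment about centroid: J = 2[d³/12 + d(b/2)²] = 2[9.5³/12 + 9.5×2.25²] = 239.1 in³.
Direct shear f_v = P/L_w = 10.6 / 19 = 0.5579 kip/in (vertical).
Torsion M = P·e = 10.6 × 9.5 = 100.7 kip·in.
Critical point at (x, y) = (2.25, 4.75) from centroid. f_tx = M·y/J = 2.001 kip/in; f_ty = M·x/J = 0.9477 kip/in.
Resultant f_max = √[f_tx² + (f_v + f_ty)²] = √[2.001² + (0.5579 + 0.9477)²] = 2.504 kip/in.
Capacity per unit length: r_n/Ω = (1/2.0) × 0.6 × 90 × (0.707 × 0.3125) = 5.965 kip/in.
2.504 ≤ 5.965 → adequate.

f_max ≈ 2.5 kip/in; adequate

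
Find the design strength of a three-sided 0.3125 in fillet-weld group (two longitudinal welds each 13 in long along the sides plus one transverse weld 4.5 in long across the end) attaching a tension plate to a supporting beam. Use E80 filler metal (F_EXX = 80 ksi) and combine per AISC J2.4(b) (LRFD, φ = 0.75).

φR_n ≈ 243 kips

t_e = 0.707 × 0.3125 = 0.2209 in.
R_nwl = 0.6 × 80 × 0.2209 × 26 = 275.7 kips (longitudinal, 2 welds).
R_nwt = 0.6 × 80 × 0.2209 × 4.5 = 47.72 kips (transverse, base value).
(i) R_nwl + R_nwt = 323.5 kips; (ii) 0.85 R_nwl + 1.5 R_nwt = 306 kips.
R_n = max = 323.5 kips [governs: (i)]; φR_n = 242.6 kips.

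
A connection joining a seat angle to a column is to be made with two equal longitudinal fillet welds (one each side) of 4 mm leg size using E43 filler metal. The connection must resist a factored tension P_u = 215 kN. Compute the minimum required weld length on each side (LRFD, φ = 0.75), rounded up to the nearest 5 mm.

E43XX → F_EXX = 430 MPa.
Throat t_e = 0.707 × 4 = 2.828 mm.
φr_n = 0.75 × 0.6 × 430 × 2.828 × 10⁻³ = 0.5472 kN/mm.
L_req = P_u / φr_n = 215 / 0.5472 = 392.9 mm total.
Per side: 392.9 / 2 = 196.4 mm.
Round up → use L = 200 mm on each side.

L = 200 mm on each side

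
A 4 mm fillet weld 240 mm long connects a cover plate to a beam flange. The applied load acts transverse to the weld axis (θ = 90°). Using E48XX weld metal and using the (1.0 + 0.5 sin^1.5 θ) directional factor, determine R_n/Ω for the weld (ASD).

E48XX → F_EXX = 480 MPa.
t_e = 0.707 × 4 = 2.828 mm; A_we = 2.828 × 240 = 678.7 mm².
Directional factor: 1.0 + 0.5 sin^1.5(90°) = 1.5.
F_nw = 0.6 × 480 × 1.5 = 432 MPa.
R_n/Ω = (432 × 678.7) / 2.0 × 10⁻³ = 146.6 kN.

R_n/Ω ≈ 147 kN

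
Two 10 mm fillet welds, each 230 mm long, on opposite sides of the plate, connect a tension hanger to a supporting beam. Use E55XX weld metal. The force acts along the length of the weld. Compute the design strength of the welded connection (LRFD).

E55XX → F_EXX = 550 MPa.
Effective throat t_e = 0.707 × 10 = 7.07 mm.
Total length L = 460 mm; A_we = 7.07 × 460 = 3252 mm².
F_nw = 0.6 F_EXX = 0.6 × 550 = 330 MPa.
φR_n = 0.75 × 330 × 3252 × 10⁻³ = 804.9 kN.

φR_n ≈ 805 kN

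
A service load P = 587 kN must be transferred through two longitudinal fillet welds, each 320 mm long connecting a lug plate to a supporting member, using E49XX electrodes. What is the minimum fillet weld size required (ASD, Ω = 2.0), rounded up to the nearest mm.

w = 9 mm

E49XX → F_EXX = 490 MPa.
Total weld length L = 640 mm.
Required throat t_e = P × Ω / (0.6 F_EXX × L) = 587 × 2.0 / (0.6 × 490 × 640 × 10⁻³) = 6.239 mm.
Required leg w = t_e / 0.707 = 8.825 mm → use 9 mm.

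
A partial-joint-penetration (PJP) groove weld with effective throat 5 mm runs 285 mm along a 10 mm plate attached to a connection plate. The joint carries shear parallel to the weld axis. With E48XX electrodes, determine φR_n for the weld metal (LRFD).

E48XX → F_EXX = 480 MPa.
Effective throat (given) t_e = 5 mm.
A_we = 5 × 285 = 1425 mm².
F_nw = 0.6 F_EXX = 288 MPa.
φR_n = 0.75 × 288 × 1425 × 10⁻³ = 307.8 kN.

φR_n ≈ 308 kN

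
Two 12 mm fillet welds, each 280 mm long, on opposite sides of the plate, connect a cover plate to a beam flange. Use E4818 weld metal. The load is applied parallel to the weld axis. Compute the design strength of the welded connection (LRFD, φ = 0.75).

E48XX → F_EXX = 480 MPa.
Effective throat t_e = 0.707 × 12 = 8.484 mm.
Total length L = 560 mm; A_we = 8.484 × 560 = 4751 mm².
F_nw = 0.6 F_EXX = 0.6 × 480 = 288 MPa.
φR_n = 0.75 × 288 × 4751 × 10⁻³ = 1026 kN.

φR_n ≈ 1030 kN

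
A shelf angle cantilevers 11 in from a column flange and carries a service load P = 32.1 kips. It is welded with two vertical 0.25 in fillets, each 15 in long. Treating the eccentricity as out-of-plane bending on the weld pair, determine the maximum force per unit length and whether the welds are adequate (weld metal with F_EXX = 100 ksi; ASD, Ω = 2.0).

f_max ≈ 4.83 kip/in; adequate

L_w = 2 × 15 = 30 in; section modulus (unit throat) S = 2 × L²/6 = 75 in².
Direct shear f_v = P/L_w = 32.1/30 = 1.07 kip/in.
Moment M = P × e = 32.1 × 11 = 353.1 kip·in; bending f_b = M/S = 4.708 kip/in.
f_max = √(f_v² + f_b²) = √(1.07² + 4.708²) = 4.828 kip/in.
r_n/Ω = (1/2.0) × 0.6 × 100 × (0.707 × 0.25) = 5.302 kip/in → adequate.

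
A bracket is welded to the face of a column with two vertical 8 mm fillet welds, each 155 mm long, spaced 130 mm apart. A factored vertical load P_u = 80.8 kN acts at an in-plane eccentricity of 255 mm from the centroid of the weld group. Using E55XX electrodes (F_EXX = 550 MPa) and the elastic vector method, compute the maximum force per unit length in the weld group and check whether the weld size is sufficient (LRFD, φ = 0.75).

Total weld length L_w = 310 mm. Treat welds as unit-width lines.
Polar moment about centroid: J = 2[d³/12 + d(b/2)²] = 2[155³/12 + 155×65²] = 1930000 mm³.
Direct shear f_v = P/L_w = 80.8×10³ / 310 = 260.6 N/mm (vertical).
Torsion M = P·e = 80.8×10³ × 255 = 20604000 N·mm.
Critical point at (x, y) = (65, 77.5) from centroid. f_tx = M·y/J = 827.2 N/mm; f_ty = M·x/J = 693.8 N/mm.
Resultant f_max = √[f_tx² + (f_v + f_ty)²] = √[827.2² + (260.6 + 693.8)²] = 1263 N/mm.
Capacity per unit length: φr_n = 0.75 × 0.6 × 550 × (0.707 × 8) = 1400 N/mm.
1263 ≤ 1400 → adequate.

f_max ≈ 1260 N/mm; adequate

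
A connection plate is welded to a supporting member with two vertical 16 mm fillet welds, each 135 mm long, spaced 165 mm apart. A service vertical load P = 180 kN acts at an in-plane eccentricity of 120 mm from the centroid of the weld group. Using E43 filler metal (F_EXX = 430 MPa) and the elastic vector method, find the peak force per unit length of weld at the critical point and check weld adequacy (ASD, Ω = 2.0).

f_max ≈ 1600 N/mm; NOT adequate

Total weld length L_w = 270 mm. Treat welds as unit-width lines.
Polar moment about centroid: J = 2[d³/12 + d(b/2)²] = 2[135³/12 + 135×82.5²] = 2248000 mm³.
Direct shear f_v = P/L_w = 180×10³ / 270 = 666.7 N/mm (vertical).
Torsion M = P·e = 180×10³ × 120 = 21600000 N·mm.
Critical point at (x, y) = (82.5, 67.5) from centroid. f_tx = M·y/J = 648.6 N/mm; f_ty = M·x/J = 792.8 N/mm.
Resultant f_max = √[f_tx² + (f_v + f_ty)²] = √[648.6² + (666.7 + 792.8)²] = 1597 N/mm.
Capacity per unit length: r_n/Ω = (1/2.0) × 0.6 × 430 × (0.707 × 16) = 1459 N/mm.
1597 > 1459 → NOT adequate.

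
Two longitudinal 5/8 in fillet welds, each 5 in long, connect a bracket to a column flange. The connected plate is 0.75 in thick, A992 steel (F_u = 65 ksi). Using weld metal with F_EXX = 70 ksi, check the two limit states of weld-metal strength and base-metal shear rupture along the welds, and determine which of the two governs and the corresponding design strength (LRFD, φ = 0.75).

t_e = 0.707 × 0.625 = 0.4419 in; L = 10 in.
Weld metal: φR_n = 0.75 × 0.6 × 70 × 0.4419 × 10 = 139.2 kips.
Base metal (shear rupture): φR_n = 0.75 × 0.6 × 65 × 0.75 × 10 = 219.4 kips.
Governing: weld metal.

φR_n ≈ 139 kips (weld metal governs)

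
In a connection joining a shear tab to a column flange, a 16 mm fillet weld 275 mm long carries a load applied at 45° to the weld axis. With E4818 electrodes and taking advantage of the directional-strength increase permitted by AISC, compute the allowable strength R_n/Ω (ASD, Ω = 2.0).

R_n/Ω ≈ 581 kN

E48XX → F_EXX = 480 MPa.
t_e = 0.707 × 16 = 11.31 mm; A_we = 11.31 × 275 = 3111 mm².
Directional factor: 1.0 + 0.5 sin^1.5(45°) = 1.297.
F_nw = 0.6 × 480 × 1.297 = 373.6 MPa.
R_n/Ω = (373.6 × 3111) / 2.0 × 10⁻³ = 581.1 kN.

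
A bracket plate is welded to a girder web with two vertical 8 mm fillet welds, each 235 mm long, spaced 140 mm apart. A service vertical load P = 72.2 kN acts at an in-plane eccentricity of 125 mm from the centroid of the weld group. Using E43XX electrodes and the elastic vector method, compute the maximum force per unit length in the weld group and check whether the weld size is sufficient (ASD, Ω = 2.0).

E43XX → F_EXX = 430 MPa.
Total weld length L_w = 470 mm. Treat welds as unit-width lines.
Polar moment about centroid: J = 2[d³/12 + d(b/2)²] = 2[235³/12 + 235×70²] = 4466000 mm³.
Direct shear f_v = P/L_w = 72.2×10³ / 470 = 153.6 N/mm (vertical).
Torsion M = P·e = 72.2×10³ × 125 = 9025000 N·mm.
Critical point at (x, y) = (70, 117.5) from centroid. f_tx = M·y/J = 237.4 N/mm; f_ty = M·x/J = 141.5 N/mm.
Resultant f_max = √[f_tx² + (f_v + f_ty)²] = √[237.4² + (153.6 + 141.5)²] = 378.7 N/mm.
Capacity per unit length: r_n/Ω = (1/2.0) × 0.6 × 430 × (0.707 × 8) = 729.6 N/mm.
378.7 ≤ 729.6 → adequate.

f_max ≈ 379 N/mm; adequate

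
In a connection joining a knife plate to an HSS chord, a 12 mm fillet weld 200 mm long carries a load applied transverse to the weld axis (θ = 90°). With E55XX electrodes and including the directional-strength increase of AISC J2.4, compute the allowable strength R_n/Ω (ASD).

R_n/Ω ≈ 420 kN

E55XX → F_EXX = 550 MPa.
t_e = 0.707 × 12 = 8.484 mm; A_we = 8.484 × 200 = 1697 mm².
Directional factor: 1.0 + 0.5 sin^1.5(90°) = 1.5.
F_nw = 0.6 × 550 × 1.5 = 495 MPa.
R_n/Ω = (495 × 1697) / 2.0 × 10⁻³ = 420 kN.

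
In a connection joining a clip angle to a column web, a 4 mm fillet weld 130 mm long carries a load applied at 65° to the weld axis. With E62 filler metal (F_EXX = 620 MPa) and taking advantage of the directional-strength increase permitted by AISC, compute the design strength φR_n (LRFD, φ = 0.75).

t_e = 0.707 × 4 = 2.828 mm; A_we = 2.828 × 130 = 367.6 mm².
Directional factor: 1.0 + 0.5 sin^1.5(65°) = 1.431.
F_nw = 0.6 × 620 × 1.431 = 532.5 MPa.
φR_n = 0.75 × 532.5 × 367.6 × 10⁻³ = 146.8 kN.

φR_n ≈ 147 kN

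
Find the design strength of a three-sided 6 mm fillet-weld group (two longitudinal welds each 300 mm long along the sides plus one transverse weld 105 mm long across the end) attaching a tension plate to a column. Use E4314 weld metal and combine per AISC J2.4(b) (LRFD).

E43XX → F_EXX = 430 MPa.
t_e = 0.707 × 6 = 4.242 mm.
R_nwl = 0.6 × 430 × 4.242 × 600 × 10⁻³ = 656.7 kN (longitudinal, 2 welds).
R_nwt = 0.6 × 430 × 4.242 × 105 × 10⁻³ = 114.9 kN (transverse, base value).
(i) R_nwl + R_nwt = 771.6 kN; (ii) 0.85 R_nwl + 1.5 R_nwt = 730.5 kN.
R_n = max = 771.6 kN [governs: (i)]; φR_n = 578.7 kN.

φR_n ≈ 579 kN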